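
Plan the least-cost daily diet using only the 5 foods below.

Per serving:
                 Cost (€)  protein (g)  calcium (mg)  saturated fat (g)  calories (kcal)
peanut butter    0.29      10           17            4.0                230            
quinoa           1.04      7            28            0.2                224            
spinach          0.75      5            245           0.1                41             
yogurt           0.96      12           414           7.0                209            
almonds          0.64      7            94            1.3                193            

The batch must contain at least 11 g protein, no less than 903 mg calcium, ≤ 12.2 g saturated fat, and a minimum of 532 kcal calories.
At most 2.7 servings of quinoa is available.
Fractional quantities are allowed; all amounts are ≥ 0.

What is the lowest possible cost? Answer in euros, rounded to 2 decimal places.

€2.61

Let x1 = servings of peanut butter, x2 = servings of quinoa, x3 = servings of spinach, x4 = servings of yogurt, x5 = servings of almonds.
min 0.29x1 + 1.04x2 + 0.75x3 + 0.96x4 + 0.64x5 with:
  10x1 + 7x2 + 5x3 + 12x4 + 7x5 ≥ 11   (protein)
  17x1 + 28x2 + 245x3 + 414x4 + 94x5 ≥ 903   (calcium)
  4x1 + 0.2x2 + 0.1x3 + 7x4 + 1.3x5 ≤ 12.2   (saturated fat)
  230x1 + 224x2 + 41x3 + 209x4 + 193x5 ≥ 532   (calories)
  x2 ≤ 2.7
  x1, x2, x3, x4, x5 ≥ 0.
At the optimum only spinach, yogurt, almonds are positive (peanut butter, quinoa = 0). There the calcium, saturated fat, calories constraints are tight.
Optimal quantities: spinach = 0.6933 servings, yogurt = 1.563 servings, almonds = 0.917 servings.
Objective = 0.75·0.6933 + 0.96·1.563 + 0.64·0.917 = 2.6073.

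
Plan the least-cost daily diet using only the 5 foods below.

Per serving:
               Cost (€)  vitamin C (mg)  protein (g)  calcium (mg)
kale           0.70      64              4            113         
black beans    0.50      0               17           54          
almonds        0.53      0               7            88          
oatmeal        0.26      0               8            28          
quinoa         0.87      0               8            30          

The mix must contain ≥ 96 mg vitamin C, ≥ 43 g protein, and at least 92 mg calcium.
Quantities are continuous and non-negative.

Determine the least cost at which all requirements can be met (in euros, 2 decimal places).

Treat it as an LP. Let x1 = servings of kale, x2 = servings of black beans, x3 = servings of almonds, x4 = servings of oatmeal, x5 = servings of quinoa.
min 0.7x1 + 0.5x2 + 0.53x3 + 0.26x4 + 0.87x5 s.t.:
  64x1 ≥ 96   (vitamin C)
  4x1 + 17x2 + 7x3 + 8x4 + 8x5 ≥ 43   (protein)
  113x1 + 54x2 + 88x3 + 28x4 + 30x5 ≥ 92   (calcium)
  x1, x2, x3, x4, x5 ≥ 0.
The optimal basis is {kale, black beans}; almonds, oatmeal, quinoa drop out. There the vitamin C and protein constraints are tight.
Optimal quantities: kale = 1.5 servings, black beans = 2.176 servings.
Total cost: 0.7·1.5 + 0.5·2.176 = 2.1380.

€2.14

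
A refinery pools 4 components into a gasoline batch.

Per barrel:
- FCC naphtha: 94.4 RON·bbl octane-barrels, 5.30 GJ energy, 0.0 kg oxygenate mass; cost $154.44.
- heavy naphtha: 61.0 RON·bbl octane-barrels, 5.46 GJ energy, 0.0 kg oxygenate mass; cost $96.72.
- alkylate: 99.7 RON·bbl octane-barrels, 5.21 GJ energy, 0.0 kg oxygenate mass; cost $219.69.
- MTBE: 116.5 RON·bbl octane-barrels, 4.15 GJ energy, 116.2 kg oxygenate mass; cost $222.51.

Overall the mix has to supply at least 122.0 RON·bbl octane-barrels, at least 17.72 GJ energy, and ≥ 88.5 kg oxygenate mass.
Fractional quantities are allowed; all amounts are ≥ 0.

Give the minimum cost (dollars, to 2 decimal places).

$427.37

This is a linear program. Let x1 = barrels of FCC naphtha, x2 = barrels of heavy naphtha, x3 = barrels of alkylate, x4 = barrels of MTBE.
Minimise 154.44x1 + 96.72x2 + 219.69x3 + 222.51x4 s.t.:
  94.4x1 + 61x2 + 99.7x3 + 116.5x4 ≥ 122   (octane-barrels)
  5.3x1 + 5.46x2 + 5.21x3 + 4.15x4 ≥ 17.72   (energy)
  116.2x4 ≥ 88.5   (oxygenate mass)
  x1, x2, x3, x4 ≥ 0.
The cheapest feasible vertex uses only heavy naphtha, MTBE; FCC naphtha, alkylate are not used. Binding constraints: energy and oxygenate mass.
Optimal quantities: heavy naphtha = 2.6665 barrels, MTBE = 0.76162 barrels.
Cost = 96.72·2.6665 + 222.51·0.76162 = 427.3719.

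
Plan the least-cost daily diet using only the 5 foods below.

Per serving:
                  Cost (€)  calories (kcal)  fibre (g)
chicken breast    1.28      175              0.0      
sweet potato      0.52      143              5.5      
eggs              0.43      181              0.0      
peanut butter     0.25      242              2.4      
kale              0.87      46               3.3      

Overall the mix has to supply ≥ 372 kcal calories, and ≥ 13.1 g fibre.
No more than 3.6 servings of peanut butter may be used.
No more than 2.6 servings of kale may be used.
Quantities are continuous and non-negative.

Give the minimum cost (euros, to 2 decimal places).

€1.24

This is a linear program. Let x1 = servings of chicken breast, x2 = servings of sweet potato, x3 = servings of eggs, x4 = servings of peanut butter, x5 = servings of kale.
min 1.28x1 + 0.52x2 + 0.43x3 + 0.25x4 + 0.87x5 subject to:
  175x1 + 143x2 + 181x3 + 242x4 + 46x5 ≥ 372   (calories)
  5.5x2 + 2.4x4 + 3.3x5 ≥ 13.1   (fibre)
  x4 ≤ 3.6
  x5 ≤ 2.6
  x1, x2, x3, x4, x5 ≥ 0.
At the optimum only sweet potato, peanut butter are positive (chicken breast, eggs, kale = 0). There the calories and fibre constraints are tight.
Optimal quantities: sweet potato = 2.306 servings, peanut butter = 0.1748 servings.
Objective = 0.52·2.306 + 0.25·0.1748 = 1.2428.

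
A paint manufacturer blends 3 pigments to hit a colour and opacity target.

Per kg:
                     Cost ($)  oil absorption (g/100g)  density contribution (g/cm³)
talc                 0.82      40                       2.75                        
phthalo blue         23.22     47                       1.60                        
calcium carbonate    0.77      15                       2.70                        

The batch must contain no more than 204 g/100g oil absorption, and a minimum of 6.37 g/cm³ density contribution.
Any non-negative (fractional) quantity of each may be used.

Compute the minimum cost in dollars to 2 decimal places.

Let x1 = kg of talc, x2 = kg of phthalo blue, x3 = kg of calcium carbonate.
min 0.82x1 + 23.22x2 + 0.77x3 s.t.:
  40x1 + 47x2 + 15x3 ≤ 204   (oil absorption)
  2.75x1 + 1.6x2 + 2.7x3 ≥ 6.37   (density contribution)
  x1, x2, x3 ≥ 0.
The optimal basis is {calcium carbonate}; talc, phthalo blue drop out. The density contribution requirement is met with equality.
Optimal quantities: calcium carbonate = 2.359 kg.
Cost = 0.77·2.359 = 1.8164.

$1.82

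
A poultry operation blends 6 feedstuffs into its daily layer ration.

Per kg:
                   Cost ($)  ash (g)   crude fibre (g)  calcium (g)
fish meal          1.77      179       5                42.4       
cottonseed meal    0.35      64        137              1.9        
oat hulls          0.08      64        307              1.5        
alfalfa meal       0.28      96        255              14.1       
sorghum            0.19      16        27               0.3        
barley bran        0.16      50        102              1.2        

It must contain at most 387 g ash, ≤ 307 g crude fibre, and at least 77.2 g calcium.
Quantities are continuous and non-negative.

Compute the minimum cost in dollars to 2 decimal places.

Treat it as an LP. Let x1 = kg of fish meal, x2 = kg of cottonseed meal, x3 = kg of oat hulls, x4 = kg of alfalfa meal, x5 = kg of sorghum, x6 = kg of barley bran.
Minimize 1.77x1 + 0.35x2 + 0.08x3 + 0.28x4 + 0.19x5 + 0.16x6 subject to:
  179x1 + 64x2 + 64x3 + 96x4 + 16x5 + 50x6 ≤ 387   (ash)
  5x1 + 137x2 + 307x3 + 255x4 + 27x5 + 102x6 ≤ 307   (crude fibre)
  42.4x1 + 1.9x2 + 1.5x3 + 14.1x4 + 0.3x5 + 1.2x6 ≥ 77.2   (calcium)
  x1, x2, x3, x4, x5, x6 ≥ 0.
At the optimum only fish meal, alfalfa meal are positive (cottonseed meal, oat hulls, sorghum, barley bran = 0). There the crude fibre and calcium constraints are tight.
That vertex is x1 = 1.43, x4 = 1.176.
Objective = 1.77·1.43 + 0.28·1.176 = 2.8604.

$2.86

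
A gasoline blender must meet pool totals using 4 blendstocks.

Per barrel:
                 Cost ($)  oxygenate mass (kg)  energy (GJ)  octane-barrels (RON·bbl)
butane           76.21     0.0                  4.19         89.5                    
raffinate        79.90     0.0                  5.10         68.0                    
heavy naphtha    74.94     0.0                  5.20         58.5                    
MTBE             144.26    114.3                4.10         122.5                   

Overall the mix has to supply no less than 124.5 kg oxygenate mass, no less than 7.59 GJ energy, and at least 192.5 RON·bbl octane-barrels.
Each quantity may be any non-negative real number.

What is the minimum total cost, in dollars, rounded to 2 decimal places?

Let x1 = barrels of butane, x2 = barrels of raffinate, x3 = barrels of heavy naphtha, x4 = barrels of MTBE.
min 76.21x1 + 79.9x2 + 74.94x3 + 144.26x4 s.t.:
  114.3x4 ≥ 124.5   (oxygenate mass)
  4.19x1 + 5.1x2 + 5.2x3 + 4.1x4 ≥ 7.59   (energy)
  89.5x1 + 68x2 + 58.5x3 + 122.5x4 ≥ 192.5   (octane-barrels)
  x1, x2, x3, x4 ≥ 0.
The optimal basis is {butane, heavy naphtha, MTBE}; raffinate drops out. There the oxygenate mass, energy, octane-barrels constraints are tight.
Optimal quantities: butane = 0.56469 barrels, heavy naphtha = 0.14578 barrels, MTBE = 1.0892 barrels.
Cost = 76.21·0.56469 + 74.94·0.14578 + 144.26·1.0892 = 211.0878.

$211.09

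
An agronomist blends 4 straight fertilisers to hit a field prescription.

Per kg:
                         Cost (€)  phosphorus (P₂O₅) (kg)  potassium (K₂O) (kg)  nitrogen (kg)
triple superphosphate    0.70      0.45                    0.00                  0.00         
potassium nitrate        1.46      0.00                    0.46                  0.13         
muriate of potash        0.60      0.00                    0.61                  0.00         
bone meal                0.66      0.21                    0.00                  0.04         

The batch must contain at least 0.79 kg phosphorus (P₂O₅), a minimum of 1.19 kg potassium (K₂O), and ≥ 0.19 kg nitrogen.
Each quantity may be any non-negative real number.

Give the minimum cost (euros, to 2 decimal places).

€3.87

Let x1 = kg of triple superphosphate, x2 = kg of potassium nitrate, x3 = kg of muriate of potash, x4 = kg of bone meal.
Minimise 0.7x1 + 1.46x2 + 0.6x3 + 0.66x4 with:
  0.45x1 + 0.21x4 ≥ 0.79   (phosphorus (P₂O₅))
  0.46x2 + 0.61x3 ≥ 1.19   (potassium (K₂O))
  0.13x2 + 0.04x4 ≥ 0.19   (nitrogen)
  x1, x2, x3, x4 ≥ 0.
The optimal basis is {triple superphosphate, potassium nitrate, muriate of potash}; bone meal drops out. The phosphorus (P₂O₅), potassium (K₂O), nitrogen requirements are met with equality.
Optimal quantities: triple superphosphate = 1.756 kg, potassium nitrate = 1.462 kg, muriate of potash = 0.8487 kg.
Hence cost = 0.7·1.756 + 1.46·1.462 + 0.6·0.8487 = €3.8729.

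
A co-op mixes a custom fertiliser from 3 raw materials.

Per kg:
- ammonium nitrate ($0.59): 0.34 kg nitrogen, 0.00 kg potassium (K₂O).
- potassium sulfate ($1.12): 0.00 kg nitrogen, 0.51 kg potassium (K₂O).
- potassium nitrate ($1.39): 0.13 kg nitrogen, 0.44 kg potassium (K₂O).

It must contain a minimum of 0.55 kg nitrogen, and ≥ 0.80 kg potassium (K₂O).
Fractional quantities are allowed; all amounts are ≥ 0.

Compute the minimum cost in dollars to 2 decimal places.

Treat it as an LP. Let x1 = kg of ammonium nitrate, x2 = kg of potassium sulfate, x3 = kg of potassium nitrate.
min 0.59x1 + 1.12x2 + 1.39x3 s.t.:
  0.34x1 + 0.13x3 ≥ 0.55   (nitrogen)
  0.51x2 + 0.44x3 ≥ 0.8   (potassium (K₂O))
  x1, x2, x3 ≥ 0.
The cheapest feasible vertex uses only ammonium nitrate, potassium sulfate; potassium nitrate is not used. The nitrogen and potassium (K₂O) requirements are met with equality.
That vertex is x1 = 1.618, x2 = 1.569.
Cost = 0.59·1.618 + 1.12·1.569 = 2.7119.

$2.71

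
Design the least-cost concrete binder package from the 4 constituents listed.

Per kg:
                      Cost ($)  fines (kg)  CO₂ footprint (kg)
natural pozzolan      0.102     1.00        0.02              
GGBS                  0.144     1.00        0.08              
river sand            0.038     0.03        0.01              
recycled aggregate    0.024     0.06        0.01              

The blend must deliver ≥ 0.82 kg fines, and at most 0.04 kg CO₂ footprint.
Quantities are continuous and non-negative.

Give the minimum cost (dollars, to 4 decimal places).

$0.0836

Set it up as a linear program. Let x1 = kg of natural pozzolan, x2 = kg of GGBS, x3 = kg of river sand, x4 = kg of recycled aggregate.
Minimise 0.102x1 + 0.144x2 + 0.038x3 + 0.024x4 s.t.:
  1x1 + 1x2 + 0.03x3 + 0.06x4 ≥ 0.82   (fines)
  0.02x1 + 0.08x2 + 0.01x3 + 0.01x4 ≤ 0.04   (CO₂ footprint)
  x1, x2, x3, x4 ≥ 0.
The cheapest feasible vertex uses only natural pozzolan; GGBS, river sand, recycled aggregate are not used. Binding constraint: fines.
Optimal quantities: natural pozzolan = 0.82 kg.
Cost = 0.102·0.82 = 0.083640.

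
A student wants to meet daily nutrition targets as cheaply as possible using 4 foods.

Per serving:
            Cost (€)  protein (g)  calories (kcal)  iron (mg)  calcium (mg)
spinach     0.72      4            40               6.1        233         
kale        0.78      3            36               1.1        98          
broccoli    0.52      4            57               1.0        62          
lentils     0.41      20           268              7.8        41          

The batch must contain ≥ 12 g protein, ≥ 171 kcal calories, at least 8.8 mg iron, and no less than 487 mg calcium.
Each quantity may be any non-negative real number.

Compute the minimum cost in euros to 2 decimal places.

This is a linear program. Let x1 = servings of spinach, x2 = servings of kale, x3 = servings of broccoli, x4 = servings of lentils.
Minimize 0.72x1 + 0.78x2 + 0.52x3 + 0.41x4 with:
  4x1 + 3x2 + 4x3 + 20x4 ≥ 12   (protein)
  40x1 + 36x2 + 57x3 + 268x4 ≥ 171   (calories)
  6.1x1 + 1.1x2 + 1x3 + 7.8x4 ≥ 8.8   (iron)
  233x1 + 98x2 + 62x3 + 41x4 ≥ 487   (calcium)
  x1, x2, x3, x4 ≥ 0.
At the optimum only spinach, lentils are positive (kale, broccoli = 0). Binding constraints: calories and calcium.
Solving gives x1 = 2.031, x4 = 0.3349.
Hence cost = 0.72·2.031 + 0.41·0.3349 = €1.5996.

€1.60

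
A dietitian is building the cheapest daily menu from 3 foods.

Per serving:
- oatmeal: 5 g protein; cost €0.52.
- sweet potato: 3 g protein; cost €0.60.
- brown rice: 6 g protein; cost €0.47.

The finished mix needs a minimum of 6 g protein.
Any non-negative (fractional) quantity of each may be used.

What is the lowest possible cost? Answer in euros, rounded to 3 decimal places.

Let x1 = servings of oatmeal, x2 = servings of sweet potato, x3 = servings of brown rice.
Minimise 0.52x1 + 0.6x2 + 0.47x3 with:
  5x1 + 3x2 + 6x3 ≥ 6   (protein)
  x1, x2, x3 ≥ 0.
The cheapest feasible vertex uses only brown rice; oatmeal, sweet potato are not used. The protein requirement is met with equality.
Solving gives x3 = 1.
Hence cost = 0.47·1 = €0.47000.

€0.470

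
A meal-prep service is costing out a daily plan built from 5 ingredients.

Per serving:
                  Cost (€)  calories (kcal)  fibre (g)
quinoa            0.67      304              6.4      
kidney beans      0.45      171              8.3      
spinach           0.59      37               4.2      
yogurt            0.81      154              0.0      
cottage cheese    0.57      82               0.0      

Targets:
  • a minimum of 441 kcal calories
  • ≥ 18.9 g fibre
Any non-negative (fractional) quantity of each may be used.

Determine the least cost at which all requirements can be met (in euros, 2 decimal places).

€1.12

Set it up as a linear program. Let x1 = servings of quinoa, x2 = servings of kidney beans, x3 = servings of spinach, x4 = servings of yogurt, x5 = servings of cottage cheese.
Minimise 0.67x1 + 0.45x2 + 0.59x3 + 0.81x4 + 0.57x5 s.t.:
  304x1 + 171x2 + 37x3 + 154x4 + 82x5 ≥ 441   (calories)
  6.4x1 + 8.3x2 + 4.2x3 ≥ 18.9   (fibre)
  x1, x2, x3, x4, x5 ≥ 0.
The optimal basis is {quinoa, kidney beans}; spinach, yogurt, cottage cheese drop out. Binding constraints: calories and fibre.
Solving gives x1 = 0.2998, x2 = 2.046.
Hence cost = 0.67·0.2998 + 0.45·2.046 = €1.1216.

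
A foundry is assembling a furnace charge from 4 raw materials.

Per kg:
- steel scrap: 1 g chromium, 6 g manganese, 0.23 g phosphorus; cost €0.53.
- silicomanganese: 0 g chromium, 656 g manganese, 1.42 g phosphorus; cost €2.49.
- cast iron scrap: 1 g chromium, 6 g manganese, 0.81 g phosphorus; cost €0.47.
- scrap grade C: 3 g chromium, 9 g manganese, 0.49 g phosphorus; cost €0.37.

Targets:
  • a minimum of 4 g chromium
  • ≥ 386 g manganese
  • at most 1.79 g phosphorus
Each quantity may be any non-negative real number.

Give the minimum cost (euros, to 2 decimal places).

Set it up as a linear program. Let x1 = kg of steel scrap, x2 = kg of silicomanganese, x3 = kg of cast iron scrap, x4 = kg of scrap grade C.
Minimise 0.53x1 + 2.49x2 + 0.47x3 + 0.37x4 s.t.:
  1x1 + 1x3 + 3x4 ≥ 4   (chromium)
  6x1 + 656x2 + 6x3 + 9x4 ≥ 386   (manganese)
  0.23x1 + 1.42x2 + 0.81x3 + 0.49x4 ≤ 1.79   (phosphorus)
  x1, x2, x3, x4 ≥ 0.
The minimum-cost mix takes nothing from steel scrap, cast iron scrap — only silicomanganese, scrap grade C. The chromium and manganese requirements are met with equality.
So silicomanganese = 0.5701 kg, scrap grade C = 1.333 kg.
Cost = 2.49·0.5701 + 0.37·1.333 = 1.9128.

€1.91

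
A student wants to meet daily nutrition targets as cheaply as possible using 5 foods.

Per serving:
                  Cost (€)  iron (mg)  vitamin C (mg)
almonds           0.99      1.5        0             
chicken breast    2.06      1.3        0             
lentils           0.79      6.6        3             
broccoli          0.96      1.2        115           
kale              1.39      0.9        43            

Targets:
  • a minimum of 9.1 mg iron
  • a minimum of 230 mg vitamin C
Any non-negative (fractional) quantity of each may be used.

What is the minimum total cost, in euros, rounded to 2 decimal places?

Set it up as a linear program. Let x1 = servings of almonds, x2 = servings of chicken breast, x3 = servings of lentils, x4 = servings of broccoli, x5 = servings of kale.
min 0.99x1 + 2.06x2 + 0.79x3 + 0.96x4 + 1.39x5 s.t.:
  1.5x1 + 1.3x2 + 6.6x3 + 1.2x4 + 0.9x5 ≥ 9.1   (iron)
  3x3 + 115x4 + 43x5 ≥ 230   (vitamin C)
  x1, x2, x3, x4, x5 ≥ 0.
The minimum-cost mix takes nothing from almonds, chicken breast, kale — only lentils, broccoli. Binding constraints: iron and vitamin C.
Optimal quantities: lentils = 1.02 servings, broccoli = 1.973 servings.
Hence cost = 0.79·1.02 + 0.96·1.973 = €2.6999.

€2.70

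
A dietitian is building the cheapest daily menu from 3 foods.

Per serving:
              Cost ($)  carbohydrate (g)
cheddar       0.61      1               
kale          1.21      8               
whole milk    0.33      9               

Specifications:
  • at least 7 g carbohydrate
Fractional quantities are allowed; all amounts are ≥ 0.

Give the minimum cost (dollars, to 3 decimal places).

$0.257

Let x1 = servings of cheddar, x2 = servings of kale, x3 = servings of whole milk.
Minimise 0.61x1 + 1.21x2 + 0.33x3 subject to:
  1x1 + 8x2 + 9x3 ≥ 7   (carbohydrate)
  x1, x2, x3 ≥ 0.
The optimal basis is {whole milk}; cheddar, kale drop out. The carbohydrate requirement is met with equality.
That vertex is x3 = 0.7778.
Hence cost = 0.33·0.7778 = $0.25667.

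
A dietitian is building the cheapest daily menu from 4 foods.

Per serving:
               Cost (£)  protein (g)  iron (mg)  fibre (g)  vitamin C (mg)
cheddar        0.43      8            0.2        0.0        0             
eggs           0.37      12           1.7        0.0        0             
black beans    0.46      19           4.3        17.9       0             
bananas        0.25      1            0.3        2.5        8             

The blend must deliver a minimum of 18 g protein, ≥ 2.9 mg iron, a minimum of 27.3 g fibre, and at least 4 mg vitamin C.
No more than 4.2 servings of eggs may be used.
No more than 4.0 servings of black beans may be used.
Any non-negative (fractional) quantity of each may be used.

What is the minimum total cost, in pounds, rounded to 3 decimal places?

£0.794

Let x1 = servings of cheddar, x2 = servings of eggs, x3 = servings of black beans, x4 = servings of bananas.
min 0.43x1 + 0.37x2 + 0.46x3 + 0.25x4 with:
  8x1 + 12x2 + 19x3 + 1x4 ≥ 18   (protein)
  0.2x1 + 1.7x2 + 4.3x3 + 0.3x4 ≥ 2.9   (iron)
  17.9x3 + 2.5x4 ≥ 27.3   (fibre)
  8x4 ≥ 4   (vitamin C)
  x2 ≤ 4.2
  x3 ≤ 4
  x1, x2, x3, x4 ≥ 0.
The optimal basis is {black beans, bananas}; cheddar, eggs drop out. The fibre and vitamin C requirements are met with equality.
So black beans = 1.455 servings, bananas = 0.5 servings.
Cost = 0.46·1.455 + 0.25·0.5 = 0.79430.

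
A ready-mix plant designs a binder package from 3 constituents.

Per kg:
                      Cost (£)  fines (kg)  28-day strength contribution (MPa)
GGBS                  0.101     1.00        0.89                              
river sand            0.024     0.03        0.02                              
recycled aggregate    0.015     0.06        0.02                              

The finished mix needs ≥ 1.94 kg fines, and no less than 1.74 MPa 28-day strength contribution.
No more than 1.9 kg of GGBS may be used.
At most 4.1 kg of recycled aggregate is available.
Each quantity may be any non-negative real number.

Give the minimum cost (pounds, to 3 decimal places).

£0.229

Let x1 = kg of GGBS, x2 = kg of river sand, x3 = kg of recycled aggregate.
Minimise 0.101x1 + 0.024x2 + 0.015x3 subject to:
  1x1 + 0.03x2 + 0.06x3 ≥ 1.94   (fines)
  0.89x1 + 0.02x2 + 0.02x3 ≥ 1.74   (28-day strength contribution)
  x1 ≤ 1.9
  x3 ≤ 4.1
  x1, x2, x3 ≥ 0.
At the optimum only GGBS, recycled aggregate are positive (river sand = 0). Binding constraints: 28-day strength contribution and the GGBS cap.
Optimal quantities: GGBS = 1.9 kg, recycled aggregate = 2.45 kg.
Hence cost = 0.101·1.9 + 0.015·2.45 = £0.22865.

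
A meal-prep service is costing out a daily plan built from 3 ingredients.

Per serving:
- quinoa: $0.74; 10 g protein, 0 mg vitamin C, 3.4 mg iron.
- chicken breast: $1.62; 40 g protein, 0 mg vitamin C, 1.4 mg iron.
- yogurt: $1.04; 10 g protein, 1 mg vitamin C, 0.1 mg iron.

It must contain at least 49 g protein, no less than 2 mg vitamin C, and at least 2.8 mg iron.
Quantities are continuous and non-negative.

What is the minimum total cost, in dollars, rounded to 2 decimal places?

$3.43

Let x1 = servings of quinoa, x2 = servings of chicken breast, x3 = servings of yogurt.
min 0.74x1 + 1.62x2 + 1.04x3 s.t.:
  10x1 + 40x2 + 10x3 ≥ 49   (protein)
  1x3 ≥ 2   (vitamin C)
  3.4x1 + 1.4x2 + 0.1x3 ≥ 2.8   (iron)
  x1, x2, x3 ≥ 0.
The optimal mix uses every input. There the protein, vitamin C, iron constraints are tight.
So quinoa = 0.5197 servings, chicken breast = 0.5951 servings, yogurt = 2 servings.
Objective = 0.74·0.5197 + 1.62·0.5951 + 1.04·2 = 3.4286.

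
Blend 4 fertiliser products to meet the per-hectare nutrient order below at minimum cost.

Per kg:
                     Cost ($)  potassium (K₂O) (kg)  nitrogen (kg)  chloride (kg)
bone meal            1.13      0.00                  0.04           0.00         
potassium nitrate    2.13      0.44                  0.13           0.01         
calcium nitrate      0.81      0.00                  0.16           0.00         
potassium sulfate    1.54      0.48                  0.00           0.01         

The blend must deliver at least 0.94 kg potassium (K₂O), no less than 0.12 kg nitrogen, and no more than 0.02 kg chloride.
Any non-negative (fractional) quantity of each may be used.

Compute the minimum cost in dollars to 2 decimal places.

This is a linear program. Let x1 = kg of bone meal, x2 = kg of potassium nitrate, x3 = kg of calcium nitrate, x4 = kg of potassium sulfate.
Minimise 1.13x1 + 2.13x2 + 0.81x3 + 1.54x4 s.t.:
  0.44x2 + 0.48x4 ≥ 0.94   (potassium (K₂O))
  0.04x1 + 0.13x2 + 0.16x3 ≥ 0.12   (nitrogen)
  0.01x2 + 0.01x4 ≤ 0.02   (chloride)
  x1, x2, x3, x4 ≥ 0.
The cheapest feasible vertex uses only calcium nitrate, potassium sulfate; bone meal, potassium nitrate are not used. Binding constraints: potassium (K₂O) and nitrogen.
Optimal quantities: calcium nitrate = 0.75 kg, potassium sulfate = 1.958 kg.
Hence cost = 0.81·0.75 + 1.54·1.958 = $3.6228.

$3.62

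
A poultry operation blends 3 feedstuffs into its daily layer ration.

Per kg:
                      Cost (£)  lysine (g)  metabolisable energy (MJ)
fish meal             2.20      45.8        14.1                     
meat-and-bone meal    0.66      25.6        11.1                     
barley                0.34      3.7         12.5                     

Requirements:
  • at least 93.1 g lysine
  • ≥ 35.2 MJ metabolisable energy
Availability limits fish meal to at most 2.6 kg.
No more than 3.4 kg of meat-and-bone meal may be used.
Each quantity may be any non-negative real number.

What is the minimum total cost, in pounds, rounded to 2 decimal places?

£2.54

Let x1 = kg of fish meal, x2 = kg of meat-and-bone meal, x3 = kg of barley.
Minimize 2.2x1 + 0.66x2 + 0.34x3 with:
  45.8x1 + 25.6x2 + 3.7x3 ≥ 93.1   (lysine)
  14.1x1 + 11.1x2 + 12.5x3 ≥ 35.2   (metabolisable energy)
  x1 ≤ 2.6
  x2 ≤ 3.4
  x1, x2, x3 ≥ 0.
The optimal basis is {fish meal, meat-and-bone meal}; barley drops out. Binding constraints: lysine and the meat-and-bone meal cap.
Optimal quantities: fish meal = 0.1323 kg, meat-and-bone meal = 3.4 kg.
Cost = 2.2·0.1323 + 0.66·3.4 = 2.5351.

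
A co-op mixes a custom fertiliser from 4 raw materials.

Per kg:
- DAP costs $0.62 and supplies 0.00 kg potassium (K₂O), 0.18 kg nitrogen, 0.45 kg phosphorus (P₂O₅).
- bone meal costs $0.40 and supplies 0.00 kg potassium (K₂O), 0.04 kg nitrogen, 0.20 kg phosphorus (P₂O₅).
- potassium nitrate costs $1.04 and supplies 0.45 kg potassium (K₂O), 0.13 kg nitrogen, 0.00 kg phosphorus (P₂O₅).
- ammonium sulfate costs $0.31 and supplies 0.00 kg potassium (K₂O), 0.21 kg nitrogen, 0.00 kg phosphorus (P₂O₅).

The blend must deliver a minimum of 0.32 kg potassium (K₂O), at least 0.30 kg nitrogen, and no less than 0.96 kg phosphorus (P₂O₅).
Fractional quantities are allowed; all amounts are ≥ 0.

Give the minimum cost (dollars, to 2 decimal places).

$2.06

Let x1 = kg of DAP, x2 = kg of bone meal, x3 = kg of potassium nitrate, x4 = kg of ammonium sulfate.
Minimise 0.62x1 + 0.4x2 + 1.04x3 + 0.31x4 subject to:
  0.45x3 ≥ 0.32   (potassium (K₂O))
  0.18x1 + 0.04x2 + 0.13x3 + 0.21x4 ≥ 0.3   (nitrogen)
  0.45x1 + 0.2x2 ≥ 0.96   (phosphorus (P₂O₅))
  x1, x2, x3, x4 ≥ 0.
At the optimum only DAP, potassium nitrate are positive (bone meal, ammonium sulfate = 0). The potassium (K₂O) and phosphorus (P₂O₅) requirements are met with equality.
That vertex is x1 = 2.133, x3 = 0.7111.
Hence cost = 0.62·2.133 + 1.04·0.7111 = $2.0620.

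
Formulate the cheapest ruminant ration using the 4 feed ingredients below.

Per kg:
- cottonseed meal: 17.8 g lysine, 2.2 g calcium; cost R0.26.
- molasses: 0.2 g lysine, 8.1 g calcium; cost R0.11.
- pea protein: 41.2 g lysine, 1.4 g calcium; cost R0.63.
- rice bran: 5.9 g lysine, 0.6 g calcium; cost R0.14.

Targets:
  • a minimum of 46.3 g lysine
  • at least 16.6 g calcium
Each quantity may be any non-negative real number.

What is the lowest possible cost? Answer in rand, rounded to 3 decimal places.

This is a linear program. Let x1 = kg of cottonseed meal, x2 = kg of molasses, x3 = kg of pea protein, x4 = kg of rice bran.
Minimize 0.26x1 + 0.11x2 + 0.63x3 + 0.14x4 subject to:
  17.8x1 + 0.2x2 + 41.2x3 + 5.9x4 ≥ 46.3   (lysine)
  2.2x1 + 8.1x2 + 1.4x3 + 0.6x4 ≥ 16.6   (calcium)
  x1, x2, x3, x4 ≥ 0.
The cheapest feasible vertex uses only cottonseed meal, molasses; pea protein, rice bran are not used. There the lysine and calcium constraints are tight.
So cottonseed meal = 2.586 kg, molasses = 1.347 kg.
Objective = 0.26·2.586 + 0.11·1.347 = 0.82053.

R0.821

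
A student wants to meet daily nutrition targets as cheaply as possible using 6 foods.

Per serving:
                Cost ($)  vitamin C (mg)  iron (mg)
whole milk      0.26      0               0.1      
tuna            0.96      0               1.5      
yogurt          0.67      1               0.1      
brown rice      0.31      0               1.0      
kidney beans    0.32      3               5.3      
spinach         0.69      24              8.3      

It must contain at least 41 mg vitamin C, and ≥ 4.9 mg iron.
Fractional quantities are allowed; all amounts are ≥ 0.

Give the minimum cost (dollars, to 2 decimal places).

Let x1 = servings of whole milk, x2 = servings of tuna, x3 = servings of yogurt, x4 = servings of brown rice, x5 = servings of kidney beans, x6 = servings of spinach.
min 0.26x1 + 0.96x2 + 0.67x3 + 0.31x4 + 0.32x5 + 0.69x6 with:
  1x3 + 3x5 + 24x6 ≥ 41   (vitamin C)
  0.1x1 + 1.5x2 + 0.1x3 + 1x4 + 5.3x5 + 8.3x6 ≥ 4.9   (iron)
  x1, x2, x3, x4, x5, x6 ≥ 0.
At the optimum only spinach is positive (whole milk, tuna, yogurt, brown rice, kidney beans = 0). Binding constraint: vitamin C.
Optimal quantities: spinach = 1.708 servings.
Hence cost = 0.69·1.708 = $1.1785.

$1.18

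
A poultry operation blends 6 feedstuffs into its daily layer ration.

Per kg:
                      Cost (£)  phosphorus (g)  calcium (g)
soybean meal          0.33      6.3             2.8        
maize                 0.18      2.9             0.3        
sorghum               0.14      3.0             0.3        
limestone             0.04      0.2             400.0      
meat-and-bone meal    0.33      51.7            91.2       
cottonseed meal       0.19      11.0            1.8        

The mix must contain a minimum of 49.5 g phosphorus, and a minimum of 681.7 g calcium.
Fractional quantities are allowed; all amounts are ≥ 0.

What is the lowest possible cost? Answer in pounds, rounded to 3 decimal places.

Let x1 = kg of soybean meal, x2 = kg of maize, x3 = kg of sorghum, x4 = kg of limestone, x5 = kg of meat-and-bone meal, x6 = kg of cottonseed meal.
min 0.33x1 + 0.18x2 + 0.14x3 + 0.04x4 + 0.33x5 + 0.19x6 with:
  6.3x1 + 2.9x2 + 3x3 + 0.2x4 + 51.7x5 + 11x6 ≥ 49.5   (phosphorus)
  2.8x1 + 0.3x2 + 0.3x3 + 400x4 + 91.2x5 + 1.8x6 ≥ 681.7   (calcium)
  x1, x2, x3, x4, x5, x6 ≥ 0.
The cheapest feasible vertex uses only limestone, meat-and-bone meal; soybean meal, maize, sorghum, cottonseed meal are not used. The phosphorus and calcium requirements are met with equality.
So limestone = 1.487 kg, meat-and-bone meal = 0.9517 kg.
Hence cost = 0.04·1.487 + 0.33·0.9517 = £0.37354.

£0.374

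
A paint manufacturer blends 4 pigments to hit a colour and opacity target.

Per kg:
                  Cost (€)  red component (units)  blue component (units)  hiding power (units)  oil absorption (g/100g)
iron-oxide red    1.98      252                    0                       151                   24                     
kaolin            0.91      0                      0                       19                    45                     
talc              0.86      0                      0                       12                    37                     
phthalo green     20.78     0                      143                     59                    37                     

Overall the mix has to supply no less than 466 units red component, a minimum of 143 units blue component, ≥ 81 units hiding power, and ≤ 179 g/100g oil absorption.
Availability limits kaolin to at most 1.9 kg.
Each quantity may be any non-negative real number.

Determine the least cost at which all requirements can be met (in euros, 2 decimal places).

This is a linear program. Let x1 = kg of iron-oxide red, x2 = kg of kaolin, x3 = kg of talc, x4 = kg of phthalo green.
Minimize 1.98x1 + 0.91x2 + 0.86x3 + 20.78x4 with:
  252x1 ≥ 466   (red component)
  143x4 ≥ 143   (blue component)
  151x1 + 19x2 + 12x3 + 59x4 ≥ 81   (hiding power)
  24x1 + 45x2 + 37x3 + 37x4 ≤ 179   (oil absorption)
  x2 ≤ 1.9
  x1, x2, x3, x4 ≥ 0.
The optimal basis is {iron-oxide red, phthalo green}; kaolin, talc drop out. Binding constraints: red component and blue component.
That vertex is x1 = 1.849, x4 = 1.
Cost = 1.98·1.849 + 20.78·1 = 24.4410.

€24.44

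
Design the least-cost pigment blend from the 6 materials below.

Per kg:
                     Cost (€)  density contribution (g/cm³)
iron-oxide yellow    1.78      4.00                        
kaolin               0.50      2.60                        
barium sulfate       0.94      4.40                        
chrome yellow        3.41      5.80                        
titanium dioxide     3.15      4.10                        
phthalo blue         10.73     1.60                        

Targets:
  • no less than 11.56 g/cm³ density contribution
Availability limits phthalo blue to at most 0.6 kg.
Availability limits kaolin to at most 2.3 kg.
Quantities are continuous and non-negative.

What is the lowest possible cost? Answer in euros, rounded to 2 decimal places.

Set it up as a linear program. Let x1 = kg of iron-oxide yellow, x2 = kg of kaolin, x3 = kg of barium sulfate, x4 = kg of chrome yellow, x5 = kg of titanium dioxide, x6 = kg of phthalo blue.
min 1.78x1 + 0.5x2 + 0.94x3 + 3.41x4 + 3.15x5 + 10.73x6 with:
  4x1 + 2.6x2 + 4.4x3 + 5.8x4 + 4.1x5 + 1.6x6 ≥ 11.56   (density contribution)
  x6 ≤ 0.6
  x2 ≤ 2.3
  x1, x2, x3, x4, x5, x6 ≥ 0.
The minimum-cost mix takes nothing from iron-oxide yellow, chrome yellow, titanium dioxide, phthalo blue — only kaolin, barium sulfate. Binding constraints: density contribution and the kaolin cap.
Solving gives x2 = 2.3, x3 = 1.268.
Total cost: 0.5·2.3 + 0.94·1.268 = 2.3419.

€2.34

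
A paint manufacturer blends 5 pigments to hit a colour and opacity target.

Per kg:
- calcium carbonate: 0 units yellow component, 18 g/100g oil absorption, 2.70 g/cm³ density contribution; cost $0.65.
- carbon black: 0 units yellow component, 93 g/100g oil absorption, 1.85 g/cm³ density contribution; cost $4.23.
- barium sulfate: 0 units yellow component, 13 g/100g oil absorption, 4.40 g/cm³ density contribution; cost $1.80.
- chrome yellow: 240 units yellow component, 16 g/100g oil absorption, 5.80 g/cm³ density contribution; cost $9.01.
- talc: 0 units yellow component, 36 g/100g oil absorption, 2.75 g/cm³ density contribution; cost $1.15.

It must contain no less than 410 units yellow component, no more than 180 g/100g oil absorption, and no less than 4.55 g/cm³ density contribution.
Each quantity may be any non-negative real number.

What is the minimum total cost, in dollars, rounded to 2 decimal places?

$15.39

Let x1 = kg of calcium carbonate, x2 = kg of carbon black, x3 = kg of barium sulfate, x4 = kg of chrome yellow, x5 = kg of talc.
min 0.65x1 + 4.23x2 + 1.8x3 + 9.01x4 + 1.15x5 subject to:
  240x4 ≥ 410   (yellow component)
  18x1 + 93x2 + 13x3 + 16x4 + 36x5 ≤ 180   (oil absorption)
  2.7x1 + 1.85x2 + 4.4x3 + 5.8x4 + 2.75x5 ≥ 4.55   (density contribution)
  x1, x2, x3, x4, x5 ≥ 0.
The cheapest feasible vertex uses only chrome yellow; calcium carbonate, carbon black, barium sulfate, talc are not used. Binding constraint: yellow component.
That vertex is x4 = 1.708.
Total cost: 9.01·1.708 = 15.3891.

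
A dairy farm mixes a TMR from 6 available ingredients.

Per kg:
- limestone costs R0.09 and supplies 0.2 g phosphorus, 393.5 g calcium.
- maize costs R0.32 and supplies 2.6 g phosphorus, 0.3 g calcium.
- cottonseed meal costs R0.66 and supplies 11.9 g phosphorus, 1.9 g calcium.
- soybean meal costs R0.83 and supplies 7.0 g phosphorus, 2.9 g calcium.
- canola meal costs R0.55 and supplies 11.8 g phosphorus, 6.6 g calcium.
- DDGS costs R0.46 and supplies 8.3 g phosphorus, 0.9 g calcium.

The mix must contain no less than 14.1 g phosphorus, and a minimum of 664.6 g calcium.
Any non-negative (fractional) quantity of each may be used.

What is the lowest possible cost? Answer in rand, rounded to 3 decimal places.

Set it up as a linear program. Let x1 = kg of limestone, x2 = kg of maize, x3 = kg of cottonseed meal, x4 = kg of soybean meal, x5 = kg of canola meal, x6 = kg of DDGS.
min 0.09x1 + 0.32x2 + 0.66x3 + 0.83x4 + 0.55x5 + 0.46x6 with:
  0.2x1 + 2.6x2 + 11.9x3 + 7x4 + 11.8x5 + 8.3x6 ≥ 14.1   (phosphorus)
  393.5x1 + 0.3x2 + 1.9x3 + 2.9x4 + 6.6x5 + 0.9x6 ≥ 664.6   (calcium)
  x1, x2, x3, x4, x5, x6 ≥ 0.
At the optimum only limestone, canola meal are positive (maize, cottonseed meal, soybean meal, DDGS = 0). Binding constraints: phosphorus and calcium.
That vertex is x1 = 1.669, x5 = 1.167.
Total cost: 0.09·1.669 + 0.55·1.167 = 0.79206.

R0.792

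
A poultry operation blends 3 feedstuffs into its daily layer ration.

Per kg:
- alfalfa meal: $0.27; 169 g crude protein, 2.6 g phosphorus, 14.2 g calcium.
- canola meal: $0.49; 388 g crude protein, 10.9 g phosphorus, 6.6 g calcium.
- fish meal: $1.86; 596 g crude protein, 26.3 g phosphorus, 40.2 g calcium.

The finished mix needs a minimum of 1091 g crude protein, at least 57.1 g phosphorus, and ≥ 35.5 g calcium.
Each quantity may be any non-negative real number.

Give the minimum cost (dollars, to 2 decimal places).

Let x1 = kg of alfalfa meal, x2 = kg of canola meal, x3 = kg of fish meal.
Minimize 0.27x1 + 0.49x2 + 1.86x3 subject to:
  169x1 + 388x2 + 596x3 ≥ 1091   (crude protein)
  2.6x1 + 10.9x2 + 26.3x3 ≥ 57.1   (phosphorus)
  14.2x1 + 6.6x2 + 40.2x3 ≥ 35.5   (calcium)
  x1, x2, x3 ≥ 0.
The optimal basis is {alfalfa meal, canola meal}; fish meal drops out. There the phosphorus and calcium constraints are tight.
Solving gives x1 = 0.07332, x2 = 5.221.
Total cost: 0.27·0.07332 + 0.49·5.221 = 2.5781.

$2.58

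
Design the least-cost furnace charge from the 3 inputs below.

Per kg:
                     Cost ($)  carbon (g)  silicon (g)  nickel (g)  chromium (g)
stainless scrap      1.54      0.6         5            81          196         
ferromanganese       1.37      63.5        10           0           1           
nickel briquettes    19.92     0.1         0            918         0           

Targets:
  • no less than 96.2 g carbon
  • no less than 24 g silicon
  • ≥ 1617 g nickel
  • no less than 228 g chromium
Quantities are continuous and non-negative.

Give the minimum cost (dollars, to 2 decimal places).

Let x1 = kg of stainless scrap, x2 = kg of ferromanganese, x3 = kg of nickel briquettes.
Minimise 1.54x1 + 1.37x2 + 19.92x3 s.t.:
  0.6x1 + 63.5x2 + 0.1x3 ≥ 96.2   (carbon)
  5x1 + 10x2 ≥ 24   (silicon)
  81x1 + 918x3 ≥ 1617   (nickel)
  196x1 + 1x2 ≥ 228   (chromium)
  x1, x2, x3 ≥ 0.
The optimal basis is {stainless scrap, ferromanganese}; nickel briquettes drops out. There the carbon and nickel constraints are tight.
So stainless scrap = 19.96 kg, ferromanganese = 1.326 kg.
Hence cost = 1.54·19.96 + 1.37·1.326 = $32.55502.

$32.56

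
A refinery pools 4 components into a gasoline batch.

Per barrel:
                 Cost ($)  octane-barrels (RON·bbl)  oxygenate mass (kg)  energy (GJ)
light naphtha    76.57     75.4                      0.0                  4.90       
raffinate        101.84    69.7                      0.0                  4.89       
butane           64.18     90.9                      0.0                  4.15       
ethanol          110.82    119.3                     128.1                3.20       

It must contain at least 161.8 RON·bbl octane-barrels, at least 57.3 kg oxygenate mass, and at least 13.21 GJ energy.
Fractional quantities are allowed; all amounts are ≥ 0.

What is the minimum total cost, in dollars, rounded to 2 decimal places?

$231.73

Set it up as a linear program. Let x1 = barrels of light naphtha, x2 = barrels of raffinate, x3 = barrels of butane, x4 = barrels of ethanol.
min 76.57x1 + 101.84x2 + 64.18x3 + 110.82x4 with:
  75.4x1 + 69.7x2 + 90.9x3 + 119.3x4 ≥ 161.8   (octane-barrels)
  128.1x4 ≥ 57.3   (oxygenate mass)
  4.9x1 + 4.89x2 + 4.15x3 + 3.2x4 ≥ 13.21   (energy)
  x1, x2, x3, x4 ≥ 0.
The minimum-cost mix takes nothing from light naphtha, raffinate — only butane, ethanol. Binding constraints: oxygenate mass and energy.
Solving gives x3 = 2.8382, x4 = 0.44731.
Hence cost = 64.18·2.8382 + 110.82·0.44731 = $231.7266.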